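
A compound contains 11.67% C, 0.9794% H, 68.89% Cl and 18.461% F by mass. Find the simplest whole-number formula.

Assume 100 g: 11.67 g C, 0.9794 g H, 68.89 g Cl, 18.461 g F.
n(C) = 11.67/12.01 = 0.9717, n(H) = 0.9794/1.008 = 0.9716, n(Cl) = 68.89/35.45 = 1.943, n(F) = 18.461/19.00 = 0.9716
Smallest is H at 0.9716 mol; normalising gives C 1.000, H 1.000, Cl 2.000, F 1.000
→ CHCl2F

CHCl2F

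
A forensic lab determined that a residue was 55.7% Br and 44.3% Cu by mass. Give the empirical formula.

BrCu

Assume 100 g: 55.7 g Br, 44.3 g Cu.
Br: 55.7 g ÷ 79.90 g/mol = 0.6971 mol
Cu: 44.3 g ÷ 63.55 g/mol = 0.6971 mol
Ratios (÷ 0.6971): Br 1.000, Cu 1.000
≈ 1:1 → BrCu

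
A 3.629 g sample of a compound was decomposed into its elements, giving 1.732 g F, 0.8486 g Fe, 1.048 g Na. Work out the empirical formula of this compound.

F6FeNa3

Moles — F: 1.732 / 19.00 = 0.09116 mol; Fe: 0.8486 / 55.85 = 0.01519 mol; Na: 1.048 / 22.99 = 0.04559 mol
Smallest is Fe at 0.01519 mol; normalising gives F 5.999, Fe 1.000, Na 3.000
Ratio ≈ 6:1:3, so the empirical formula is F6FeNa3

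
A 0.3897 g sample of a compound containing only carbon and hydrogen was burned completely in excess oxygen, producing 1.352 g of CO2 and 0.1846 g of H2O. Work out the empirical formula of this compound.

mol C = 1.352 / 44.01 = 0.03072; mass C = 0.03072 × 12.01 = 0.3690 g
mol H = 2 × (0.1846 / 18.02) = 0.02049; mass H = 0.02049 × 1.008 = 0.02065 g
Smallest is H at 0.02049 mol; normalising gives C 1.499, H 1.000
Multiply by 2: C 3.00, H 2.00 → C3H2

C3H2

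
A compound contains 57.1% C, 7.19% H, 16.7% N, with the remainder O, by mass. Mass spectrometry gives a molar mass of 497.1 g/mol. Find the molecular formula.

Assume 100 g: 57.1 g C, 7.19 g H, 16.7 g N, 19.01 g O.
C: 57.1 g ÷ 12.01 g/mol = 4.754 mol
H: 7.19 g ÷ 1.008 g/mol = 7.133 mol
N: 16.7 g ÷ 14.01 g/mol = 1.192 mol
O: 19.01 g ÷ 16.00 g/mol = 1.188 mol
Ratios (÷ 1.188): C 4.002, H 6.004, N 1.003, O 1.000
Ratio ≈ 4:6:1:1, so the empirical formula is C4H6NO
Empirical-formula mass = 84.10 g/mol
n = 497.1 / 84.10 = 5.91 ≈ 6
Molecular formula = (C4H6NO)×6 = C24H36N6O6

C24H36N6O6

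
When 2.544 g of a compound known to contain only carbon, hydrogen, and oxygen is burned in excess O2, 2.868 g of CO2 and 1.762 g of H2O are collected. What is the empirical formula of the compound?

mol C = 2.868 / 44.01 = 0.06517; mass C = 0.06517 × 12.01 = 0.7827 g
mol H = 2 × (1.762 / 18.02) = 0.1956; mass H = 0.1956 × 1.008 = 0.1971 g
mass O = 2.544 − (0.9798) = 1.564 g → mol O = 0.09776
Ratios (÷ 0.06517): C 1.000, H 3.001, O 1.500
×2: C 2.00, H 6.00, O 3.00 → C2H6O3

C2H6O3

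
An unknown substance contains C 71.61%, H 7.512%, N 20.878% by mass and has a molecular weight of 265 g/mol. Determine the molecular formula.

C16H20N4

Assume 100 g: 71.61 g C, 7.512 g H, 20.878 g N.
Moles — C: 71.61 / 12.01 = 5.963 mol; H: 7.512 / 1.008 = 7.452 mol; N: 20.878 / 14.01 = 1.49 mol
Ratios (÷ 1.49): C 4.001, H 5.001, N 1.000
→ C4H5N
Empirical-formula mass = 67.09 g/mol
n = 265 / 67.09 = 3.95 ≈ 4
Molecular formula = (C4H5N)×4 = C16H20N4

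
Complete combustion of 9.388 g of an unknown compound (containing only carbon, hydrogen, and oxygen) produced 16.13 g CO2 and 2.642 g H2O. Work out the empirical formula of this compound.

C5H4O4

mol C = 16.13 / 44.01 = 0.3665; mass C = 0.3665 × 12.01 = 4.402 g
mol H = 2 × (2.642 / 18.02) = 0.2932; mass H = 0.2932 × 1.008 = 0.2956 g
mass O = 9.388 − (4.697) = 4.691 g → mol O = 0.2932
Smallest is O at 0.2932 mol; normalising gives C 1.250, H 1.000, O 1.000
Multiply by 4: C 5.00, H 4.00, O 4.00 → C5H4O4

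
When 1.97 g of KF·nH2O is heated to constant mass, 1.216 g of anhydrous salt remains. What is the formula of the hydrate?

Mass of water lost = 1.97 − 1.216 = 0.754 g → 0.754 / 18.02 = 0.04184 mol H2O
Molar mass of KF = 58.10 g/mol → mol KF = 1.216 / 58.10 = 0.02093
n = 0.04184 / 0.02093 = 2.00 ≈ 2 → KF·2H2O

KF·2H2O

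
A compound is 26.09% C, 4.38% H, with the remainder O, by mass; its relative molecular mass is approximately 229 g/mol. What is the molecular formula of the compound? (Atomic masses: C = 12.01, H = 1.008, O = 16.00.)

C5H10O10

Assume 100 g: 26.09 g C, 4.38 g H, 69.53 g O.
Moles — C: 26.09 / 12.01 = 2.172 mol; H: 4.38 / 1.008 = 4.345 mol; O: 69.53 / 16.00 = 4.346 mol
Divide by the smallest (2.172 mol C): C 1.000, H 2.000, O 2.000
≈ 1:2:2 → CH2O2
Empirical-formula mass = 46.03 g/mol
n = 229 / 46.03 = 4.98 ≈ 5
Molecular formula = (CH2O2)×5 = C5H10O10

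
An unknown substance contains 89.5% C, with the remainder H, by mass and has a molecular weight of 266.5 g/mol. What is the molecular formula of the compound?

Assume 100 g: 89.5 g C, 10.5 g H.
n(C) = 89.5/12.01 = 7.452, n(H) = 10.5/1.008 = 10.42
Divide by the smallest (7.452 mol C): C 1.000, H 1.398
×5: C 5.00, H 6.99 → C5H7
Empirical-formula mass = 67.11 g/mol
n = 266.5 / 67.11 = 3.97 ≈ 4
Molecular formula = (C5H7)×4 = C20H28

C20H28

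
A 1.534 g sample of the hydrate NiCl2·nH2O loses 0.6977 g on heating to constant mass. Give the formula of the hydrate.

Mass of anhydrous NiCl2 = 1.534 − 0.6977 = 0.8363 g
mol H2O = 0.6977 / 18.02 = 0.03872
Molar mass of NiCl2 = 129.59 g/mol → mol NiCl2 = 0.8363 / 129.59 = 0.006453
n = 0.03872 / 0.006453 = 6.00 ≈ 6 → NiCl2·6H2O

NiCl2·6H2O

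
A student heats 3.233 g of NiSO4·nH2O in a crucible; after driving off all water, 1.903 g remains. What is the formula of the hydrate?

NiSO4·6H2O

Mass of water lost = 3.233 − 1.903 = 1.33 g → 1.33 / 18.02 = 0.07381 mol H2O
Molar mass of NiSO4 = 154.76 g/mol → mol NiSO4 = 1.903 / 154.76 = 0.0123
n = 0.07381 / 0.0123 = 6.00 ≈ 6 → NiSO4·6H2O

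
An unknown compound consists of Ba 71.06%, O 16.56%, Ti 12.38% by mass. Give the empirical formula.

Assume 100 g: 71.06 g Ba, 16.56 g O, 12.38 g Ti.
Ba: 71.06 g ÷ 137.33 g/mol = 0.5174 mol
O: 16.56 g ÷ 16.00 g/mol = 1.035 mol
Ti: 12.38 g ÷ 47.87 g/mol = 0.2586 mol
Ratios (÷ 0.2586): Ba 2.001, O 4.002, Ti 1.000
→ Ba2O4Ti

Ba2O4Ti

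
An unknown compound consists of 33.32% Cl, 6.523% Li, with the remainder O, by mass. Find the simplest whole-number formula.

Assume 100 g: 33.32 g Cl, 6.523 g Li, 60.157 g O.
Moles — Cl: 33.32 / 35.45 = 0.9399 mol; Li: 6.523 / 6.94 = 0.9399 mol; O: 60.157 / 16.00 = 3.76 mol
Ratios (÷ 0.9399): Cl 1.000, Li 1.000, O 4.000
Ratio ≈ 1:1:4, so the empirical formula is ClLiO4

ClLiO4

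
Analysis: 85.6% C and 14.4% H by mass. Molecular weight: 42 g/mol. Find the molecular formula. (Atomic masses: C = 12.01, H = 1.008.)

C3H6

Assume 100 g: 85.6 g C, 14.4 g H.
C: 85.6 g ÷ 12.01 g/mol = 7.127 mol
H: 14.4 g ÷ 1.008 g/mol = 14.29 mol
Ratios (÷ 7.127): C 1.000, H 2.004
Ratio ≈ 1:2, so the empirical formula is CH2
Empirical-formula mass = 14.03 g/mol
n = 42 / 14.03 = 2.99 ≈ 3
Molecular formula = (CH2)×3 = C3H6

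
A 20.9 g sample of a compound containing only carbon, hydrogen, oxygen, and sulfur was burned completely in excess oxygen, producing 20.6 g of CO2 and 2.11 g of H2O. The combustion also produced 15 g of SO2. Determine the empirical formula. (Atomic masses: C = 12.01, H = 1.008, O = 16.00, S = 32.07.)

C2HO2S

mol C = 20.6 / 44.01 = 0.4681; mass C = 0.4681 × 12.01 = 5.622 g
mol H = 2 × (2.11 / 18.02) = 0.2342; mass H = 0.2342 × 1.008 = 0.2361 g
mol S = 15 / 64.07 = 0.2341; mass S = 7.508 g
mass O = 20.9 − (13.37) = 7.534 g → mol O = 0.4709
Ratios (÷ 0.2341): C 1.999, H 1.000, O 2.011, S 1.000
→ C2HO2S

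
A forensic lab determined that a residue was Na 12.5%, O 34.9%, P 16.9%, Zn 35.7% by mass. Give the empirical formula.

Assume 100 g: 12.5 g Na, 34.9 g O, 16.9 g P, 35.7 g Zn.
Na: 12.5 g ÷ 22.99 g/mol = 0.5437 mol
O: 34.9 g ÷ 16.00 g/mol = 2.181 mol
P: 16.9 g ÷ 30.97 g/mol = 0.5457 mol
Zn: 35.7 g ÷ 65.38 g/mol = 0.546 mol
Ratios (÷ 0.5437): Na 1.000, O 4.012, P 1.004, Zn 1.004
≈ 1:4:1:1 → NaO4PZn

NaO4PZn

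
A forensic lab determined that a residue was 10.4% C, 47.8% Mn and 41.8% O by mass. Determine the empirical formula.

CMnO3

Assume 100 g: 10.4 g C, 47.8 g Mn, 41.8 g O.
n(C) = 10.4/12.01 = 0.8659, n(Mn) = 47.8/54.94 = 0.87, n(O) = 41.8/16.00 = 2.612
Ratios (÷ 0.8659): C 1.000, Mn 1.005, O 3.017
≈ 1:1:3 → CMnO3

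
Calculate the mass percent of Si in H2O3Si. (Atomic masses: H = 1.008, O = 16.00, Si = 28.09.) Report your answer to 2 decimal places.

35.96%

Molar mass = 2(1.008) + 3(16.00) + 1(28.09) = 78.106 g/mol
Mass of Si per mole = 1 × 28.09 = 28.090 g
% Si = 28.090 / 78.106 × 100 = 35.96%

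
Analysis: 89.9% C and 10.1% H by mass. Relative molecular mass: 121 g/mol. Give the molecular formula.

Assume 100 g: 89.9 g C, 10.1 g H.
C: 89.9 g ÷ 12.01 g/mol = 7.485 mol
H: 10.1 g ÷ 1.008 g/mol = 10.02 mol
Divide by the smallest (7.485 mol C): C 1.000, H 1.339
Multiply by 3: C 3.00, H 4.02 → C3H4
Empirical-formula mass = 40.06 g/mol
n = 121 / 40.06 = 3.02 ≈ 3
Molecular formula = (C3H4)×3 = C9H12

C9H12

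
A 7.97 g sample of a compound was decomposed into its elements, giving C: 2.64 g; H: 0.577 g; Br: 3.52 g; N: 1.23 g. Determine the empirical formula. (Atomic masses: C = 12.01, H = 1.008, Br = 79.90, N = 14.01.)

C5H13BrN2

C: 2.64 g ÷ 12.01 g/mol = 0.2198 mol
H: 0.577 g ÷ 1.008 g/mol = 0.5724 mol
Br: 3.52 g ÷ 79.90 g/mol = 0.04406 mol
N: 1.23 g ÷ 14.01 g/mol = 0.08779 mol
Divide by the smallest (0.04406 mol Br): C 4.990, H 12.993, Br 1.000, N 1.993
≈ 5:13:1:2 → C5H13BrN2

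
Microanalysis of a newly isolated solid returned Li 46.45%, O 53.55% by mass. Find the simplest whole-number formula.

Assume 100 g: 46.45 g Li, 53.55 g O.
Li: 46.45 g ÷ 6.94 g/mol = 6.693 mol
O: 53.55 g ÷ 16.00 g/mol = 3.347 mol
Ratios (÷ 3.347): Li 2.000, O 1.000
→ Li2O

Li2O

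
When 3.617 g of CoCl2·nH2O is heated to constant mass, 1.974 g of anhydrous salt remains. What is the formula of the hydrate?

Mass of water lost = 3.617 − 1.974 = 1.643 g → 1.643 / 18.02 = 0.09118 mol H2O
Molar mass of CoCl2 = 129.83 g/mol → mol CoCl2 = 1.974 / 129.83 = 0.0152
n = 0.09118 / 0.0152 = 6.00 ≈ 6 → CoCl2·6H2O

CoCl2·6H2O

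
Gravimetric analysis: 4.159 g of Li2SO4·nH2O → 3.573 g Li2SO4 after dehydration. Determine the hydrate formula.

Li2SO4·H2O

Mass of water lost = 4.159 − 3.573 = 0.586 g → 0.586 / 18.02 = 0.03252 mol H2O
Molar mass of Li2SO4 = 109.95 g/mol → mol Li2SO4 = 3.573 / 109.95 = 0.0325
n = 0.03252 / 0.0325 = 1.00 ≈ 1 → Li2SO4·H2O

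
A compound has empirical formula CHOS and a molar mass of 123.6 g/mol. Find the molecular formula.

Empirical-formula mass = 61.09 g/mol
n = 123.6 / 61.09 = 2.02 ≈ 2
Molecular formula = (CHOS)2 = C2H2O2S2

C2H2O2S2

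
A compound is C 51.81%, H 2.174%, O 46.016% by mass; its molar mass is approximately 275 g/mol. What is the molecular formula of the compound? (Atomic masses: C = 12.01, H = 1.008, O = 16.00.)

Assume 100 g: 51.81 g C, 2.174 g H, 46.016 g O.
C: 51.81 g ÷ 12.01 g/mol = 4.314 mol
H: 2.174 g ÷ 1.008 g/mol = 2.157 mol
O: 46.016 g ÷ 16.00 g/mol = 2.876 mol
Ratios (÷ 2.157): C 2.000, H 1.000, O 1.333
Multiply by 3: C 6.00, H 3.00, O 4.00 → C6H3O4
Empirical-formula mass = 139.08 g/mol
n = 275 / 139.08 = 1.98 ≈ 2
Molecular formula = (C6H3O4)×2 = C12H6O8

C12H6O8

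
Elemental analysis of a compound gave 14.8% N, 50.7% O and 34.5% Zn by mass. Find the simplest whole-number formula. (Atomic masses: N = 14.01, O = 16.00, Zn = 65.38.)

N2O6Zn

Assume 100 g: 14.8 g N, 50.7 g O, 34.5 g Zn.
Moles — N: 14.8 / 14.01 = 1.056 mol; O: 50.7 / 16.00 = 3.169 mol; Zn: 34.5 / 65.38 = 0.5277 mol
Ratios (÷ 0.5277): N 2.002, O 6.005, Zn 1.000
→ N2O6Zn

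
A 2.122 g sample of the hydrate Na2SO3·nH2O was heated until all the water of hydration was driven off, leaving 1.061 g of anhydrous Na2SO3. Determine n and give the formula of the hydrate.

Na2SO3·7H2O

Mass of water lost = 2.122 − 1.061 = 1.061 g → 1.061 / 18.02 = 0.05888 mol H2O
Molar mass of Na2SO3 = 126.05 g/mol → mol Na2SO3 = 1.061 / 126.05 = 0.008417
n = 0.05888 / 0.008417 = 7.00 ≈ 7 → Na2SO3·7H2O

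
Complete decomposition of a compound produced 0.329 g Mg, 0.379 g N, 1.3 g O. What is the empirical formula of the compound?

MgN2O6

n(Mg) = 0.329/24.31 = 0.01353, n(N) = 0.379/14.01 = 0.02705, n(O) = 1.3/16.00 = 0.08125
Ratios (÷ 0.01353): Mg 1.000, N 1.999, O 6.004
→ MgN2O6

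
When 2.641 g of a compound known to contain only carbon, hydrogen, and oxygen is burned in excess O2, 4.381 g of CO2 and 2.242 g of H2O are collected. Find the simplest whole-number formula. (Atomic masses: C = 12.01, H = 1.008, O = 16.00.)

C4H10O3

mol C = 4.381 / 44.01 = 0.09955; mass C = 0.09955 × 12.01 = 1.196 g
mol H = 2 × (2.242 / 18.02) = 0.2488; mass H = 0.2488 × 1.008 = 0.2508 g
mass O = 2.641 − (1.446) = 1.195 g → mol O = 0.07466
Smallest is O at 0.07466 mol; normalising gives C 1.333, H 3.333, O 1.000
×3: C 4.00, H 10.00, O 3.00 → C4H10O3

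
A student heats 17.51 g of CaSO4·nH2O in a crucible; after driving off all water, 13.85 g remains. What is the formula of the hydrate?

Mass of water lost = 17.51 − 13.85 = 3.66 g → 3.66 / 18.02 = 0.2031 mol H2O
Molar mass of CaSO4 = 136.15 g/mol → mol CaSO4 = 13.85 / 136.15 = 0.1017
n = 0.2031 / 0.1017 = 2.00 ≈ 2 → CaSO4·2H2O

CaSO4·2H2O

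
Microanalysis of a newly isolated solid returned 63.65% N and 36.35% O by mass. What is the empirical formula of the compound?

Assume 100 g: 63.65 g N, 36.35 g O.
Moles — N: 63.65 / 14.01 = 4.543 mol; O: 36.35 / 16.00 = 2.272 mol
Smallest is O at 2.272 mol; normalising gives N 2.000, O 1.000
→ N2O

N2O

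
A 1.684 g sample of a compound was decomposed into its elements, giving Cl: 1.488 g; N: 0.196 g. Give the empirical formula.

Cl3N

Moles — Cl: 1.488 / 35.45 = 0.04197 mol; N: 0.196 / 14.01 = 0.01399 mol
Divide by the smallest (0.01399 mol N): Cl 3.000, N 1.000
Ratio ≈ 3:1, so the empirical formula is Cl3N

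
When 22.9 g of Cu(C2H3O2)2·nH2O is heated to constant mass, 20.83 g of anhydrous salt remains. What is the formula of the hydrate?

Mass of water lost = 22.9 − 20.83 = 2.07 g → 2.07 / 18.02 = 0.1149 mol H2O
Molar mass of Cu(C2H3O2)2 = 181.64 g/mol → mol Cu(C2H3O2)2 = 20.83 / 181.64 = 0.1147
n = 0.1149 / 0.1147 = 1.00 ≈ 1 → Cu(C2H3O2)2·H2O

Cu(C2H3O2)2·H2O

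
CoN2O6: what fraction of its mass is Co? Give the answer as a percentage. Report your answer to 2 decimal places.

Molar mass = 1(58.93) + 2(14.01) + 6(16.00) = 182.950 g/mol
Mass of Co per mole = 1 × 58.93 = 58.930 g
% Co = 58.930 / 182.950 × 100 = 32.21%

32.21%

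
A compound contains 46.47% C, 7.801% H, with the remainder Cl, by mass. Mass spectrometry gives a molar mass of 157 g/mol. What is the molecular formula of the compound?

C6H12Cl2

Assume 100 g: 46.47 g C, 7.801 g H, 45.729 g Cl.
C: 46.47 g ÷ 12.01 g/mol = 3.869 mol
H: 7.801 g ÷ 1.008 g/mol = 7.739 mol
Cl: 45.729 g ÷ 35.45 g/mol = 1.29 mol
Divide by the smallest (1.29 mol Cl): C 3.000, H 5.999, Cl 1.000
→ C3H6Cl
Empirical-formula mass = 77.53 g/mol
n = 157 / 77.53 = 2.03 ≈ 2
Molecular formula = (C3H6Cl)×2 = C6H12Cl2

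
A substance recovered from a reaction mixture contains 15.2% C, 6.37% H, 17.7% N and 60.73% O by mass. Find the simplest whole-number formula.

CH5NO3

Assume 100 g: 15.2 g C, 6.37 g H, 17.7 g N, 60.73 g O.
n(C) = 15.2/12.01 = 1.266, n(H) = 6.37/1.008 = 6.319, n(N) = 17.7/14.01 = 1.263, n(O) = 60.73/16.00 = 3.796
Ratios (÷ 1.263): C 1.002, H 5.002, N 1.000, O 3.004
→ CH5NO3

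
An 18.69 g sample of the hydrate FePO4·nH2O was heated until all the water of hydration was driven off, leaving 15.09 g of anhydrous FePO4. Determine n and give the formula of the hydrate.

Mass of water lost = 18.69 − 15.09 = 3.6 g → 3.6 / 18.02 = 0.1998 mol H2O
Molar mass of FePO4 = 150.82 g/mol → mol FePO4 = 15.09 / 150.82 = 0.1001
n = 0.1998 / 0.1001 = 2.00 ≈ 2 → FePO4·2H2O

FePO4·2H2O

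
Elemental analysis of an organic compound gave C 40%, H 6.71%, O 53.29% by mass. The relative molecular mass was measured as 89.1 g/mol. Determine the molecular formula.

Assume 100 g: 40 g C, 6.71 g H, 53.29 g O.
Moles — C: 40 / 12.01 = 3.331 mol; H: 6.71 / 1.008 = 6.657 mol; O: 53.29 / 16.00 = 3.331 mol
Divide by the smallest (3.331 mol C): C 1.000, H 1.999, O 1.000
≈ 1:2:1 → CH2O
Empirical-formula mass = 30.03 g/mol
n = 89.1 / 30.03 = 2.97 ≈ 3
Molecular formula = (CH2O)×3 = C3H6O3

C3H6O3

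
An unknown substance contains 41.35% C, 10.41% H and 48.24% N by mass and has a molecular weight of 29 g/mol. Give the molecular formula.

CH3N

Assume 100 g: 41.35 g C, 10.41 g H, 48.24 g N.
C: 41.35 g ÷ 12.01 g/mol = 3.443 mol
H: 10.41 g ÷ 1.008 g/mol = 10.33 mol
N: 48.24 g ÷ 14.01 g/mol = 3.443 mol
Smallest is C at 3.443 mol; normalising gives C 1.000, H 3.000, N 1.000
Ratio ≈ 1:3:1, so the empirical formula is CH3N
Empirical-formula mass = 29.04 g/mol
n = 29 / 29.04 = 1.00 ≈ 1
Molecular formula = empirical formula = CH3N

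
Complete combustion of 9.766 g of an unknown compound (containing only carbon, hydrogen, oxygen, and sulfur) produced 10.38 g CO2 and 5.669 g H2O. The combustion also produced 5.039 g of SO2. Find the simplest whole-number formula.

mol C = 10.38 / 44.01 = 0.2359; mass C = 0.2359 × 12.01 = 2.833 g
mol H = 2 × (5.669 / 18.02) = 0.6292; mass H = 0.6292 × 1.008 = 0.6342 g
mol S = 5.039 / 64.07 = 0.07865; mass S = 2.522 g
mass O = 9.766 − (5.989) = 3.777 g → mol O = 0.2361
Divide by the smallest (0.07865 mol S): C 2.999, H 8.000, O 3.001, S 1.000
Ratio ≈ 3:8:3:1, so the empirical formula is C3H8O3S

C3H8O3S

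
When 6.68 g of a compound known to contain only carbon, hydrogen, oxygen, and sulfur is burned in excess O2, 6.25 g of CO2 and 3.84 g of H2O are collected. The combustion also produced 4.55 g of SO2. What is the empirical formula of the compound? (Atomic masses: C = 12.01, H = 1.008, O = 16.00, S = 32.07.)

mol C = 6.25 / 44.01 = 0.1420; mass C = 0.1420 × 12.01 = 1.706 g
mol H = 2 × (3.84 / 18.02) = 0.4262; mass H = 0.4262 × 1.008 = 0.4296 g
mol S = 4.55 / 64.07 = 0.07102; mass S = 2.277 g
mass O = 6.68 − (4.413) = 2.267 g → mol O = 0.1417
Ratios (÷ 0.07102): C 2.000, H 6.001, O 1.995, S 1.000
≈ 2:6:2:1 → C2H6O2S

C2H6O2S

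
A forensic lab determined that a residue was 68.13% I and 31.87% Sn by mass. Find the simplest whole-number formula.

Assume 100 g: 68.13 g I, 31.87 g Sn.
I: 68.13 g ÷ 126.90 g/mol = 0.5369 mol
Sn: 31.87 g ÷ 118.71 g/mol = 0.2685 mol
Divide by the smallest (0.2685 mol Sn): I 2.000, Sn 1.000
≈ 2:1 → I2Sn

I2Sn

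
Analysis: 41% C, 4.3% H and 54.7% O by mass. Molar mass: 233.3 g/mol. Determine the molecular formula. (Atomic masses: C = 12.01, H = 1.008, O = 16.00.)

Assume 100 g: 41 g C, 4.3 g H, 54.7 g O.
C: 41 g ÷ 12.01 g/mol = 3.414 mol
H: 4.3 g ÷ 1.008 g/mol = 4.266 mol
O: 54.7 g ÷ 16.00 g/mol = 3.419 mol
Ratios (÷ 3.414): C 1.000, H 1.250, O 1.001
×4: C 4.00, H 5.00, O 4.01 → C4H5O4
Empirical-formula mass = 117.08 g/mol
n = 233.3 / 117.08 = 1.99 ≈ 2
Molecular formula = (C4H5O4)×2 = C8H10O8

C8H10O8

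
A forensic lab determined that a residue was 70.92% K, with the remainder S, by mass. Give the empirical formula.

K2S

Assume 100 g: 70.92 g K, 29.08 g S.
n(K) = 70.92/39.10 = 1.814, n(S) = 29.08/32.07 = 0.9068
Divide by the smallest (0.9068 mol S): K 2.000, S 1.000
→ K2S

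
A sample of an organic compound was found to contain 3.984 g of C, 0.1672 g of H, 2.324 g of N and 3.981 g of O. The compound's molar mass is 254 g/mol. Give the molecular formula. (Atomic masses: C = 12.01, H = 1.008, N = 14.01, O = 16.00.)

C8H4N4O6

n(C) = 3.984/12.01 = 0.3317, n(H) = 0.1672/1.008 = 0.1659, n(N) = 2.324/14.01 = 0.1659, n(O) = 3.981/16.00 = 0.2488
Smallest is H at 0.1659 mol; normalising gives C 2.000, H 1.000, N 1.000, O 1.500
×2: C 4.00, H 2.00, N 2.00, O 3.00 → C4H2N2O3
Empirical-formula mass = 126.08 g/mol
n = 254 / 126.08 = 2.01 ≈ 2
Molecular formula = (C4H2N2O3)×2 = C8H4N4O6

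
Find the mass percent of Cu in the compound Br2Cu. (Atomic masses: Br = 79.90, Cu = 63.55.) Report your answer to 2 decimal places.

Molar mass = 2(79.90) + 1(63.55) = 223.350 g/mol
Mass of Cu per mole = 1 × 63.55 = 63.550 g
% Cu = 63.550 / 223.350 × 100 = 28.45%

28.45%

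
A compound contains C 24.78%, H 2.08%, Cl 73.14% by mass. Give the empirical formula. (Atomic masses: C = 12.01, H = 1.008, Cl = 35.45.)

Assume 100 g: 24.78 g C, 2.08 g H, 73.14 g Cl.
Moles — C: 24.78 / 12.01 = 2.063 mol; H: 2.08 / 1.008 = 2.063 mol; Cl: 73.14 / 35.45 = 2.063 mol
Divide by the smallest (2.063 mol Cl): C 1.000, H 1.000, Cl 1.000
→ CHCl

CHCl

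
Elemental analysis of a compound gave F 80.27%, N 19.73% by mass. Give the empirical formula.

Assume 100 g: 80.27 g F, 19.73 g N.
F: 80.27 g ÷ 19.00 g/mol = 4.225 mol
N: 19.73 g ÷ 14.01 g/mol = 1.408 mol
Ratios (÷ 1.408): F 3.000, N 1.000
Ratio ≈ 3:1, so the empirical formula is F3N

F3N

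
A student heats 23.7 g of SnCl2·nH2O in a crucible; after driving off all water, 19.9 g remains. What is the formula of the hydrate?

SnCl2·2H2O

Mass of water lost = 23.7 − 19.9 = 3.8 g → 3.8 / 18.02 = 0.2109 mol H2O
Molar mass of SnCl2 = 189.61 g/mol → mol SnCl2 = 19.9 / 189.61 = 0.105
n = 0.2109 / 0.105 = 2.01 ≈ 2 → SnCl2·2H2O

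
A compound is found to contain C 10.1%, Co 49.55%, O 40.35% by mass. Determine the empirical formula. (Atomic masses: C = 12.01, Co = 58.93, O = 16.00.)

Assume 100 g: 10.1 g C, 49.55 g Co, 40.35 g O.
n(C) = 10.1/12.01 = 0.841, n(Co) = 49.55/58.93 = 0.8408, n(O) = 40.35/16.00 = 2.522
Ratios (÷ 0.8408): C 1.000, Co 1.000, O 2.999
≈ 1:1:3 → CCoO3

CCoO3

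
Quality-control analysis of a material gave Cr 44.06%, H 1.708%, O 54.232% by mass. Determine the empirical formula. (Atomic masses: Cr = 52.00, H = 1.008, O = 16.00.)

CrH2O4

Assume 100 g: 44.06 g Cr, 1.708 g H, 54.232 g O.
n(Cr) = 44.06/52.00 = 0.8473, n(H) = 1.708/1.008 = 1.694, n(O) = 54.232/16.00 = 3.389
Ratios (÷ 0.8473): Cr 1.000, H 2.000, O 4.000
≈ 1:2:4 → CrH2O4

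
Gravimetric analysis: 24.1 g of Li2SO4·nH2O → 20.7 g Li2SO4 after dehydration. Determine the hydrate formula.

Mass of water lost = 24.1 − 20.7 = 3.4 g → 3.4 / 18.02 = 0.1887 mol H2O
Molar mass of Li2SO4 = 109.95 g/mol → mol Li2SO4 = 20.7 / 109.95 = 0.1883
n = 0.1887 / 0.1883 = 1.00 ≈ 1 → Li2SO4·H2O

Li2SO4·H2O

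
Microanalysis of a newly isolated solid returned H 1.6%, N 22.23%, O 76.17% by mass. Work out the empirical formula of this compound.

Assume 100 g: 1.6 g H, 22.23 g N, 76.17 g O.
n(H) = 1.6/1.008 = 1.587, n(N) = 22.23/14.01 = 1.587, n(O) = 76.17/16.00 = 4.761
Smallest is N at 1.587 mol; normalising gives H 1.000, N 1.000, O 3.000
≈ 1:1:3 → HNO3

HNO3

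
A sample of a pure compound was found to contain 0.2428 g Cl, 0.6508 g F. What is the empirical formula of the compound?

Moles — Cl: 0.2428 / 35.45 = 0.006849 mol; F: 0.6508 / 19.00 = 0.03425 mol
Ratios (÷ 0.006849): Cl 1.000, F 5.001
→ ClF5

ClF5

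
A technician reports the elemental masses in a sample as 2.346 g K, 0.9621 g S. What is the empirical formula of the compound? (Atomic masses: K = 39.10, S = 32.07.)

n(K) = 2.346/39.10 = 0.06, n(S) = 0.9621/32.07 = 0.03
Divide by the smallest (0.03 mol S): K 2.000, S 1.000
Ratio ≈ 2:1, so the empirical formula is K2S

K2S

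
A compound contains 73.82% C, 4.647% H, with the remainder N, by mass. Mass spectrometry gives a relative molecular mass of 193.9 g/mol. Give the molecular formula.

Assume 100 g: 73.82 g C, 4.647 g H, 21.533 g N.
Moles — C: 73.82 / 12.01 = 6.147 mol; H: 4.647 / 1.008 = 4.61 mol; N: 21.533 / 14.01 = 1.537 mol
Smallest is N at 1.537 mol; normalising gives C 3.999, H 2.999, N 1.000
Ratio ≈ 4:3:1, so the empirical formula is C4H3N
Empirical-formula mass = 65.07 g/mol
n = 193.9 / 65.07 = 2.98 ≈ 3
Molecular formula = (C4H3N)×3 = C12H9N3

C12H9N3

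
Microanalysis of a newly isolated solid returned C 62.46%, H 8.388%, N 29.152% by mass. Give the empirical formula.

Assume 100 g: 62.46 g C, 8.388 g H, 29.152 g N.
Moles — C: 62.46 / 12.01 = 5.201 mol; H: 8.388 / 1.008 = 8.321 mol; N: 29.152 / 14.01 = 2.081 mol
Smallest is N at 2.081 mol; normalising gives C 2.499, H 3.999, N 1.000
Multiply by 2: C 5.00, H 8.00, N 2.00 → C5H8N2

C5H8N2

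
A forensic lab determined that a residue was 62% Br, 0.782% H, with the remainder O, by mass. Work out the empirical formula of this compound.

BrHO3

Assume 100 g: 62 g Br, 0.782 g H, 37.22 g O.
Moles — Br: 62 / 79.90 = 0.776 mol; H: 0.782 / 1.008 = 0.7758 mol; O: 37.22 / 16.00 = 2.326 mol
Divide by the smallest (0.7758 mol H): Br 1.000, H 1.000, O 2.999
≈ 1:1:3 → BrHO3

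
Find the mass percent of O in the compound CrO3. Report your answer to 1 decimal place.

Molar mass = 1(52.00) + 3(16.00) = 100.000 g/mol
Mass of O per mole = 3 × 16.00 = 48.000 g
% O = 48.000 / 100.000 × 100 = 48.0%

48.0%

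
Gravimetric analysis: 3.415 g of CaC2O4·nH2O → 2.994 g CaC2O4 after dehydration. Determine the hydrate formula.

CaC2O4·H2O

Mass of water lost = 3.415 − 2.994 = 0.421 g → 0.421 / 18.02 = 0.02336 mol H2O
Molar mass of CaC2O4 = 128.10 g/mol → mol CaC2O4 = 2.994 / 128.10 = 0.02337
n = 0.02336 / 0.02337 = 1.00 ≈ 1 → CaC2O4·H2O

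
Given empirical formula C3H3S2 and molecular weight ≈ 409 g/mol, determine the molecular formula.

C12H12S8

Empirical-formula mass = 103.19 g/mol
n = 409 / 103.19 = 3.96 ≈ 4
Molecular formula = (C3H3S2)4 = C12H12S8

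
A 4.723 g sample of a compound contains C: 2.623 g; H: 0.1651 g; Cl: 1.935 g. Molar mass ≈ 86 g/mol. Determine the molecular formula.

n(C) = 2.623/12.01 = 0.2184, n(H) = 0.1651/1.008 = 0.1638, n(Cl) = 1.935/35.45 = 0.05458
Divide by the smallest (0.05458 mol Cl): C 4.001, H 3.001, Cl 1.000
Ratio ≈ 4:3:1, so the empirical formula is C4H3Cl
Empirical-formula mass = 86.51 g/mol
n = 86 / 86.51 = 0.99 ≈ 1
Molecular formula = empirical formula = C4H3Cl

C4H3Cl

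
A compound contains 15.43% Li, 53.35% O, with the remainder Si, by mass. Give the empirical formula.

Assume 100 g: 15.43 g Li, 53.35 g O, 31.22 g Si.
Moles — Li: 15.43 / 6.94 = 2.223 mol; O: 53.35 / 16.00 = 3.334 mol; Si: 31.22 / 28.09 = 1.111 mol
Smallest is Si at 1.111 mol; normalising gives Li 2.000, O 3.000, Si 1.000
Ratio ≈ 2:3:1, so the empirical formula is Li2O3Si

Li2O3Si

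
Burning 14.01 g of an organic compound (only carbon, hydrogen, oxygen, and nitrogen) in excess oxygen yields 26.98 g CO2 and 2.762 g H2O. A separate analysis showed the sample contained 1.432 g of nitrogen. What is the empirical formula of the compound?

C6H3NO3

mol C = 26.98 / 44.01 = 0.6130; mass C = 0.6130 × 12.01 = 7.363 g
mol H = 2 × (2.762 / 18.02) = 0.3065; mass H = 0.3065 × 1.008 = 0.3090 g
mol N = 1.432 / 14.01 = 0.1022
mass O = 14.01 − (9.104) = 4.906 g → mol O = 0.3066
Ratios (÷ 0.1022): C 5.998, H 2.999, N 1.000, O 3.000
→ C6H3NO3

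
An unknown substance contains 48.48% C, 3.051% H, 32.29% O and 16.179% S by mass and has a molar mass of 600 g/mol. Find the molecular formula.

C24H18O12S3

Assume 100 g: 48.48 g C, 3.051 g H, 32.29 g O, 16.179 g S.
C: 48.48 g ÷ 12.01 g/mol = 4.037 mol
H: 3.051 g ÷ 1.008 g/mol = 3.027 mol
O: 32.29 g ÷ 16.00 g/mol = 2.018 mol
S: 16.179 g ÷ 32.07 g/mol = 0.5045 mol
Divide by the smallest (0.5045 mol S): C 8.001, H 6.000, O 4.000, S 1.000
≈ 8:6:4:1 → C8H6O4S
Empirical-formula mass = 198.20 g/mol
n = 600 / 198.20 = 3.03 ≈ 3
Molecular formula = (C8H6O4S)×3 = C24H18O12S3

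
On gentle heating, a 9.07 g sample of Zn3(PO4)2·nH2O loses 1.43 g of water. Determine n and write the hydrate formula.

Zn3(PO4)2·4H2O

Mass of anhydrous Zn3(PO4)2 = 9.07 − 1.43 = 7.64 g
mol H2O = 1.43 / 18.02 = 0.07936
Molar mass of Zn3(PO4)2 = 386.08 g/mol → mol Zn3(PO4)2 = 7.64 / 386.08 = 0.01979
n = 0.07936 / 0.01979 = 4.01 ≈ 4 → Zn3(PO4)2·4H2O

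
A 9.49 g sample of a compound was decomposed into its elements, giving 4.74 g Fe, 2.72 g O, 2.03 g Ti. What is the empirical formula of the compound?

Moles — Fe: 4.74 / 55.85 = 0.08487 mol; O: 2.72 / 16.00 = 0.17 mol; Ti: 2.03 / 47.87 = 0.04241 mol
Ratios (÷ 0.04241): Fe 2.001, O 4.009, Ti 1.000
→ Fe2O4Ti

Fe2O4Ti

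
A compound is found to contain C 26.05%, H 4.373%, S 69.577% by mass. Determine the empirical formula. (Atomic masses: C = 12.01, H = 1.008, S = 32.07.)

CH2S

Assume 100 g: 26.05 g C, 4.373 g H, 69.577 g S.
C: 26.05 g ÷ 12.01 g/mol = 2.169 mol
H: 4.373 g ÷ 1.008 g/mol = 4.338 mol
S: 69.577 g ÷ 32.07 g/mol = 2.17 mol
Smallest is C at 2.169 mol; normalising gives C 1.000, H 2.000, S 1.000
Ratio ≈ 1:2:1, so the empirical formula is CH2S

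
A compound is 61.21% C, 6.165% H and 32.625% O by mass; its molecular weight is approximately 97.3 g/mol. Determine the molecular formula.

C5H6O2

Assume 100 g: 61.21 g C, 6.165 g H, 32.625 g O.
Moles — C: 61.21 / 12.01 = 5.097 mol; H: 6.165 / 1.008 = 6.116 mol; O: 32.625 / 16.00 = 2.039 mol
Smallest is O at 2.039 mol; normalising gives C 2.499, H 2.999, O 1.000
Scaling by 2: C 5.00, H 6.00, O 2.00 → C5H6O2
Empirical-formula mass = 98.10 g/mol
n = 97.3 / 98.10 = 0.99 ≈ 1
Molecular formula = empirical formula = C5H6O2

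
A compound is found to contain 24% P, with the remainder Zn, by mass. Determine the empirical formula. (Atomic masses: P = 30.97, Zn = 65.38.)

Assume 100 g: 24 g P, 76 g Zn.
n(P) = 24/30.97 = 0.7749, n(Zn) = 76/65.38 = 1.162
Ratios (÷ 0.7749): P 1.000, Zn 1.500
Multiply by 2: P 2.00, Zn 3.00 → P2Zn3

P2Zn3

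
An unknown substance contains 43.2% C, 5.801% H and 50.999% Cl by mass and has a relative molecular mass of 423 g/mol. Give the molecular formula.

Assume 100 g: 43.2 g C, 5.801 g H, 50.999 g Cl.
n(C) = 43.2/12.01 = 3.597, n(H) = 5.801/1.008 = 5.755, n(Cl) = 50.999/35.45 = 1.439
Smallest is Cl at 1.439 mol; normalising gives C 2.500, H 4.000, Cl 1.000
Scaling by 2: C 5.00, H 8.00, Cl 2.00 → C5H8Cl2
Empirical-formula mass = 139.01 g/mol
n = 423 / 139.01 = 3.04 ≈ 3
Molecular formula = (C5H8Cl2)×3 = C15H24Cl6

C15H24Cl6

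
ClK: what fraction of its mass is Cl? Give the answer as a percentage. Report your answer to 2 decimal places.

Molar mass = 1(35.45) + 1(39.10) = 74.550 g/mol
Mass of Cl per mole = 1 × 35.45 = 35.450 g
% Cl = 35.450 / 74.550 × 100 = 47.55%

47.55%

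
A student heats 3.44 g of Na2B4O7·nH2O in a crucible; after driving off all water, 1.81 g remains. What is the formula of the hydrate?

Mass of water lost = 3.44 − 1.81 = 1.63 g → 1.63 / 18.02 = 0.09046 mol H2O
Molar mass of Na2B4O7 = 201.22 g/mol → mol Na2B4O7 = 1.81 / 201.22 = 0.008995
n = 0.09046 / 0.008995 = 10.06 ≈ 10 → Na2B4O7·10H2O

Na2B4O7·10H2O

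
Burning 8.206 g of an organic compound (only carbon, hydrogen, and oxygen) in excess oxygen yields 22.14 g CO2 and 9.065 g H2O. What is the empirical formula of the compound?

C7H14O

mol C = 22.14 / 44.01 = 0.5031; mass C = 0.5031 × 12.01 = 6.042 g
mol H = 2 × (9.065 / 18.02) = 1.006; mass H = 1.006 × 1.008 = 1.014 g
mass O = 8.206 − (7.056) = 1.150 g → mol O = 0.07188
Ratios (÷ 0.07188): C 6.999, H 13.998, O 1.000
≈ 7:14:1 → C7H14O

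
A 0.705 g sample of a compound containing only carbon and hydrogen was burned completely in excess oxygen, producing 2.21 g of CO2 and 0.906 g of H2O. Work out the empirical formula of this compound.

CH2

mol C = 2.21 / 44.01 = 0.05022; mass C = 0.05022 × 12.01 = 0.6031 g
mol H = 2 × (0.906 / 18.02) = 0.1006; mass H = 0.1006 × 1.008 = 0.1014 g
Divide by the smallest (0.05022 mol C): C 1.000, H 2.002
Ratio ≈ 1:2, so the empirical formula is CH2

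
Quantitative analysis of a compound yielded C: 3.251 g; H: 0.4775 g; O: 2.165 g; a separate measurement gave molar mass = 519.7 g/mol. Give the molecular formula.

C: 3.251 g ÷ 12.01 g/mol = 0.2707 mol
H: 0.4775 g ÷ 1.008 g/mol = 0.4737 mol
O: 2.165 g ÷ 16.00 g/mol = 0.1353 mol
Smallest is O at 0.1353 mol; normalising gives C 2.000, H 3.501, O 1.000
Scaling by 2: C 4.00, H 7.00, O 2.00 → C4H7O2
Empirical-formula mass = 87.10 g/mol
n = 519.7 / 87.10 = 5.97 ≈ 6
Molecular formula = (C4H7O2)×6 = C24H42O12

C24H42O12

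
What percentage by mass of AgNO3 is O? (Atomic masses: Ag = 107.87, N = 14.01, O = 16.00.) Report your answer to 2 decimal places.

28.26%

Molar mass = 1(107.87) + 1(14.01) + 3(16.00) = 169.880 g/mol
Mass of O per mole = 3 × 16.00 = 48.000 g
% O = 48.000 / 169.880 × 100 = 28.26%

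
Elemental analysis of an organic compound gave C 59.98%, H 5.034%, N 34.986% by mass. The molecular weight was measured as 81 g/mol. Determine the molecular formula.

C4H4N2

Assume 100 g: 59.98 g C, 5.034 g H, 34.986 g N.
Moles — C: 59.98 / 12.01 = 4.994 mol; H: 5.034 / 1.008 = 4.994 mol; N: 34.986 / 14.01 = 2.497 mol
Ratios (÷ 2.497): C 2.000, H 2.000, N 1.000
Ratio ≈ 2:2:1, so the empirical formula is C2H2N
Empirical-formula mass = 40.05 g/mol
n = 81 / 40.05 = 2.02 ≈ 2
Molecular formula = (C2H2N)×2 = C4H4N2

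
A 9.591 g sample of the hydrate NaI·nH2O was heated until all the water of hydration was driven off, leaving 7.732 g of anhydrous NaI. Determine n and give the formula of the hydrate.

NaI·2H2O

Mass of water lost = 9.591 − 7.732 = 1.859 g → 1.859 / 18.02 = 0.1032 mol H2O
Molar mass of NaI = 149.89 g/mol → mol NaI = 7.732 / 149.89 = 0.05158
n = 0.1032 / 0.05158 = 2.00 ≈ 2 → NaI·2H2O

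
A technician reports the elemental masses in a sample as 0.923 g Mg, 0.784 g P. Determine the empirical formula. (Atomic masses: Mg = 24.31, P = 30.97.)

Mg: 0.923 g ÷ 24.31 g/mol = 0.03797 mol
P: 0.784 g ÷ 30.97 g/mol = 0.02531 mol
Divide by the smallest (0.02531 mol P): Mg 1.500, P 1.000
×2: Mg 3.00, P 2.00 → Mg3P2

Mg3P2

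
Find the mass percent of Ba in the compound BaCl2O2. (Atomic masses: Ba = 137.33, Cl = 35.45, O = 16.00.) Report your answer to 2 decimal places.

57.17%

Molar mass = 1(137.33) + 2(35.45) + 2(16.00) = 240.230 g/mol
Mass of Ba per mole = 1 × 137.33 = 137.330 g
% Ba = 137.330 / 240.230 × 100 = 57.17%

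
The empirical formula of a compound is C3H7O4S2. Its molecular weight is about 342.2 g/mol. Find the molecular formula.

C6H14O8S4

Empirical-formula mass = 171.23 g/mol
n = 342.2 / 171.23 = 2.00 ≈ 2
Molecular formula = (C3H7O4S2)2 = C6H14O8S4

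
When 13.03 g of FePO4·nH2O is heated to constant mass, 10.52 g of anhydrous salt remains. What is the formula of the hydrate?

FePO4·2H2O

Mass of water lost = 13.03 − 10.52 = 2.51 g → 2.51 / 18.02 = 0.1393 mol H2O
Molar mass of FePO4 = 150.82 g/mol → mol FePO4 = 10.52 / 150.82 = 0.06975
n = 0.1393 / 0.06975 = 2.00 ≈ 2 → FePO4·2H2O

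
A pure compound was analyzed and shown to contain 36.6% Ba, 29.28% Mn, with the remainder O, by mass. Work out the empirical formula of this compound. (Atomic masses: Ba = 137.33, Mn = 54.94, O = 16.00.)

BaMn2O8

Assume 100 g: 36.6 g Ba, 29.28 g Mn, 34.12 g O.
Moles — Ba: 36.6 / 137.33 = 0.2665 mol; Mn: 29.28 / 54.94 = 0.5329 mol; O: 34.12 / 16.00 = 2.132 mol
Smallest is Ba at 0.2665 mol; normalising gives Ba 1.000, Mn 2.000, O 8.002
→ BaMn2O8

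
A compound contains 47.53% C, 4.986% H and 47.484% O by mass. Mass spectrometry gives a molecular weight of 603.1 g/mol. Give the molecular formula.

Assume 100 g: 47.53 g C, 4.986 g H, 47.484 g O.
C: 47.53 g ÷ 12.01 g/mol = 3.958 mol
H: 4.986 g ÷ 1.008 g/mol = 4.946 mol
O: 47.484 g ÷ 16.00 g/mol = 2.968 mol
Ratios (÷ 2.968): C 1.334, H 1.667, O 1.000
Multiply by 3: C 4.00, H 5.00, O 3.00 → C4H5O3
Empirical-formula mass = 101.08 g/mol
n = 603.1 / 101.08 = 5.97 ≈ 6
Molecular formula = (C4H5O3)×6 = C24H30O18

C24H30O18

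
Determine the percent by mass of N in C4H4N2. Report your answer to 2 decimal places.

34.98%

Molar mass = 4(12.01) + 4(1.008) + 2(14.01) = 80.092 g/mol
Mass of N per mole = 2 × 14.01 = 28.020 g
% N = 28.020 / 80.092 × 100 = 34.98%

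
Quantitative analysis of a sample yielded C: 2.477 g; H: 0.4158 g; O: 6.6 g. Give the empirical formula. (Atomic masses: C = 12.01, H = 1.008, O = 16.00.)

CH2O2

n(C) = 2.477/12.01 = 0.2062, n(H) = 0.4158/1.008 = 0.4125, n(O) = 6.6/16.00 = 0.4125
Ratios (÷ 0.2062): C 1.000, H 2.000, O 2.000
≈ 1:2:2 → CH2O2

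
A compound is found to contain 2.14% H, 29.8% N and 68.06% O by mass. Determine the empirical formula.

HNO2

Assume 100 g: 2.14 g H, 29.8 g N, 68.06 g O.
n(H) = 2.14/1.008 = 2.123, n(N) = 29.8/14.01 = 2.127, n(O) = 68.06/16.00 = 4.254
Divide by the smallest (2.123 mol H): H 1.000, N 1.002, O 2.004
Ratio ≈ 1:1:2, so the empirical formula is HNO2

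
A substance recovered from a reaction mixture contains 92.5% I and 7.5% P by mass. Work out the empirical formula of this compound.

I3P

Assume 100 g: 92.5 g I, 7.5 g P.
I: 92.5 g ÷ 126.90 g/mol = 0.7289 mol
P: 7.5 g ÷ 30.97 g/mol = 0.2422 mol
Smallest is P at 0.2422 mol; normalising gives I 3.010, P 1.000
Ratio ≈ 3:1, so the empirical formula is I3P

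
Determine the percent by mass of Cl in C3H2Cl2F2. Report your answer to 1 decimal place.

48.2%

Molar mass = 3(12.01) + 2(1.008) + 2(35.45) + 2(19.00) = 146.946 g/mol
Mass of Cl per mole = 2 × 35.45 = 70.900 g
% Cl = 70.900 / 146.946 × 100 = 48.2%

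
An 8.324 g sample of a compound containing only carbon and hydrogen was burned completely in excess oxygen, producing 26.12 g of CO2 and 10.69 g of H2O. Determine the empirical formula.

CH2

mol C = 26.12 / 44.01 = 0.5935; mass C = 0.5935 × 12.01 = 7.128 g
mol H = 2 × (10.69 / 18.02) = 1.186; mass H = 1.186 × 1.008 = 1.196 g
Ratios (÷ 0.5935): C 1.000, H 1.999
≈ 1:2 → CH2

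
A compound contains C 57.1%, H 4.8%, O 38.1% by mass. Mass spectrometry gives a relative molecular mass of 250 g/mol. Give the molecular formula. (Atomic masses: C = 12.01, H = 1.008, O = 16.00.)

C12H12O6

Assume 100 g: 57.1 g C, 4.8 g H, 38.1 g O.
n(C) = 57.1/12.01 = 4.754, n(H) = 4.8/1.008 = 4.762, n(O) = 38.1/16.00 = 2.381
Ratios (÷ 2.381): C 1.997, H 2.000, O 1.000
→ C2H2O
Empirical-formula mass = 42.04 g/mol
n = 250 / 42.04 = 5.95 ≈ 6
Molecular formula = (C2H2O)×6 = C12H12O6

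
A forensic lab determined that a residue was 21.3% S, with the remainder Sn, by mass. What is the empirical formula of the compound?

Assume 100 g: 21.3 g S, 78.7 g Sn.
S: 21.3 g ÷ 32.07 g/mol = 0.6642 mol
Sn: 78.7 g ÷ 118.71 g/mol = 0.663 mol
Divide by the smallest (0.663 mol Sn): S 1.002, Sn 1.000
→ SSn

SSn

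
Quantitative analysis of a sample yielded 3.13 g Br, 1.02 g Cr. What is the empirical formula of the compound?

Br2Cr

n(Br) = 3.13/79.90 = 0.03917, n(Cr) = 1.02/52.00 = 0.01962
Ratios (÷ 0.01962): Br 1.997, Cr 1.000
Ratio ≈ 2:1, so the empirical formula is Br2Cr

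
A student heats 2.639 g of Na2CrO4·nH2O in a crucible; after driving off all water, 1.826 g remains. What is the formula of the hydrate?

Na2CrO4·4H2O

Mass of water lost = 2.639 − 1.826 = 0.813 g → 0.813 / 18.02 = 0.04512 mol H2O
Molar mass of Na2CrO4 = 161.98 g/mol → mol Na2CrO4 = 1.826 / 161.98 = 0.01127
n = 0.04512 / 0.01127 = 4.00 ≈ 4 → Na2CrO4·4H2O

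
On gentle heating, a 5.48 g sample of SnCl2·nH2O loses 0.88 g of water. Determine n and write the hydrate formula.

SnCl2·2H2O

Mass of anhydrous SnCl2 = 5.48 − 0.88 = 4.6 g
mol H2O = 0.88 / 18.02 = 0.04883
Molar mass of SnCl2 = 189.61 g/mol → mol SnCl2 = 4.6 / 189.61 = 0.02426
n = 0.04883 / 0.02426 = 2.01 ≈ 2 → SnCl2·2H2O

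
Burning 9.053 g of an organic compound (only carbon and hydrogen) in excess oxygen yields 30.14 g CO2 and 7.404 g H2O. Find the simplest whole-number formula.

mol C = 30.14 / 44.01 = 0.6848; mass C = 0.6848 × 12.01 = 8.225 g
mol H = 2 × (7.404 / 18.02) = 0.8218; mass H = 0.8218 × 1.008 = 0.8283 g
Ratios (÷ 0.6848): C 1.000, H 1.200
Scaling by 5: C 5.00, H 6.00 → C5H6

C5H6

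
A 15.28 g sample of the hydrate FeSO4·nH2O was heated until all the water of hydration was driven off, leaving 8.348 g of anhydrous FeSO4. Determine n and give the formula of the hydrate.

FeSO4·7H2O

Mass of water lost = 15.28 − 8.348 = 6.932 g → 6.932 / 18.02 = 0.3847 mol H2O
Molar mass of FeSO4 = 151.92 g/mol → mol FeSO4 = 8.348 / 151.92 = 0.05495
n = 0.3847 / 0.05495 = 7.00 ≈ 7 → FeSO4·7H2O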